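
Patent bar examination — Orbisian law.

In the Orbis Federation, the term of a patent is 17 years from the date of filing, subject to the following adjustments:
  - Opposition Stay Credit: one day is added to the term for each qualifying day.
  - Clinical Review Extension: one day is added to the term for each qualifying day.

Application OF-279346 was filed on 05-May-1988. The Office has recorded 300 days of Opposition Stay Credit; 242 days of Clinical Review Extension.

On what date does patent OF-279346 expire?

October 29, 2006

Base term: filing date + 17 years → 5 May 2005.
Opposition Stay Credit: +300 days → 1 March 2006.
Clinical Review Extension: +242 days → 29 October 2006.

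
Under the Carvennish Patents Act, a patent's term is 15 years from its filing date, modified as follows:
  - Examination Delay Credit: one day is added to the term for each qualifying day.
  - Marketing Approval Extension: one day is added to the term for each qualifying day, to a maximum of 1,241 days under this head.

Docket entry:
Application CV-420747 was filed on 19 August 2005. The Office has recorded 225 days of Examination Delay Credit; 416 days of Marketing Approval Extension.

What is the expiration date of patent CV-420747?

May 22, 2022

Base term: filing date + 15 years → 19 August 2020.
Examination Delay Credit: +225 days → 1 April 2021.
Marketing Approval Extension: 416 days (within the 1241-day cap) → +416 days → 22 May 2022.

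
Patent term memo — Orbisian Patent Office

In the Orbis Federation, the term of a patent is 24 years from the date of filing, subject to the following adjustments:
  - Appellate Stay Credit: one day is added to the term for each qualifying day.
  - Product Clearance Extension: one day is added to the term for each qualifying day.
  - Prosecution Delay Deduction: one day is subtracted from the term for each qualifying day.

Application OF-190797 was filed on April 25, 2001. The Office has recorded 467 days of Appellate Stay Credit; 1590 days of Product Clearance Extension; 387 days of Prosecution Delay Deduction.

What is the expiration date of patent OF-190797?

Base term: filing date + 24 years → 25 April 2025.
Appellate Stay Credit: +467 days → 5 August 2026.
Product Clearance Extension: +1590 days → 12 December 2030.
Prosecution Delay Deduction: −387 days → 20 November 2029.

November 20, 2029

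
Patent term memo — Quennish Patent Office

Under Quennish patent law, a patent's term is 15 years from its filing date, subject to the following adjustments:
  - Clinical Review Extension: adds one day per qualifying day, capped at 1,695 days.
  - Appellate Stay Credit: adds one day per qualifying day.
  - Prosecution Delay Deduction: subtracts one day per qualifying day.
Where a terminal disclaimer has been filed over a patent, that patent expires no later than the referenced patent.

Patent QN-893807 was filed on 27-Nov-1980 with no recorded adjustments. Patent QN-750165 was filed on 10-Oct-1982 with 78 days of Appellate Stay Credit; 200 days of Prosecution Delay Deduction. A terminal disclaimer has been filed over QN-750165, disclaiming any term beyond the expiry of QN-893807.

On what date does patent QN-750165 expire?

1995-11-27

Natural term of QN-750165:
  Base: filing + 15 years → 10 October 1997.
  Appellate Stay Credit: +78 days → 27 December 1997.
  Prosecution Delay Deduction: −200 days → 10 June 1997.
Expiry of referenced patent QN-893807:
  Base: filing + 15 years → 27 November 1995.
Terminal disclaimer: QN-750165 expires on the earlier of 10 June 1997 and 27 November 1995.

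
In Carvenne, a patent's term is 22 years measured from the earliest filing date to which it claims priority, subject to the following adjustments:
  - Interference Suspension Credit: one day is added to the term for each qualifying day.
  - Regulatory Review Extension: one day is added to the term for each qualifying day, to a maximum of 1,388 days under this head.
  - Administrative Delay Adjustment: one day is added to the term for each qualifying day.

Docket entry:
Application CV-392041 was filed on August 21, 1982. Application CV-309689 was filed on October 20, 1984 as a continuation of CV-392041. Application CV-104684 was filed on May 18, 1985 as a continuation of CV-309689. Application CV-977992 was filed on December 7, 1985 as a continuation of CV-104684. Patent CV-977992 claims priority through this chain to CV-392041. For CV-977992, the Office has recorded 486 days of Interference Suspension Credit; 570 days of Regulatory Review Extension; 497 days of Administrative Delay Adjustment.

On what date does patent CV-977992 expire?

Earliest priority filing: 21 August 1982.
Base term: 21 August 1982 + 22 years → 21 August 2004.
Interference Suspension Credit: +486 days → 20 December 2005.
Regulatory Review Extension: 570 days (within the 1388-day cap) → +570 days → 13 July 2007.
Administrative Delay Adjustment: +497 days → 21 November 2008.

November 21, 2008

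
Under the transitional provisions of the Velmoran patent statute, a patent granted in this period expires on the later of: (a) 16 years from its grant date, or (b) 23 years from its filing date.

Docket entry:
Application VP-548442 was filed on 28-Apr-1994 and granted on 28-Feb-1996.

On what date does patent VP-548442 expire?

April 28, 2017

(a) grant + 16 years → 28 February 2012.
(b) filing + 23 years → 28 April 2017.
Later of the two: 28 April 2017.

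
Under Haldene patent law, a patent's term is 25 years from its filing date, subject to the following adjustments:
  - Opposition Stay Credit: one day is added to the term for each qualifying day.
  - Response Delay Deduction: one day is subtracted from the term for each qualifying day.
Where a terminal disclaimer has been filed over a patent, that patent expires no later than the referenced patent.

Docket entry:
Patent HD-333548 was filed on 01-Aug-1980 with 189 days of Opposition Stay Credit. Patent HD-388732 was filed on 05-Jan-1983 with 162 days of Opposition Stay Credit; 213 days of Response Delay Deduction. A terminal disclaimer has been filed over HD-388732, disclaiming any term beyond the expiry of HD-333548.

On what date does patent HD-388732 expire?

2006-02-06

Natural term of HD-388732:
  Base: filing + 25 years → 5 January 2008.
  Opposition Stay Credit: +162 days → 15 June 2008.
  Response Delay Deduction: −213 days → 15 November 2007.
Expiry of referenced patent HD-333548:
  Base: filing + 25 years → 1 August 2005.
  Opposition Stay Credit: +189 days → 6 February 2006.
Terminal disclaimer: HD-388732 expires on the earlier of 15 November 2007 and 6 February 2006.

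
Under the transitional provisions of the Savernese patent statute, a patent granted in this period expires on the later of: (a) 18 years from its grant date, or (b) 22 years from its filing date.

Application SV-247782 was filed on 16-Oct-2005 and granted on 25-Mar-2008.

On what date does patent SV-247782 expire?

(a) grant + 18 years → 25 March 2026.
(b) filing + 22 years → 16 October 2027.
Later of the two: 16 October 2027.

October 16, 2027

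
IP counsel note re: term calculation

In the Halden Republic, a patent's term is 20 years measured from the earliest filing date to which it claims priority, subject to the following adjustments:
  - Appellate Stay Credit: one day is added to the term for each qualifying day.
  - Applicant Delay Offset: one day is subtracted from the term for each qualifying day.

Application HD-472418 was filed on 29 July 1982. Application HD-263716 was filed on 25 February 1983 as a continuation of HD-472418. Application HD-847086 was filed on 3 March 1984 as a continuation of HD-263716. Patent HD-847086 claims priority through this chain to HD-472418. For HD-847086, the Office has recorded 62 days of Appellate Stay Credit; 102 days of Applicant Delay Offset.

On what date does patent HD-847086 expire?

Earliest priority filing: 29 July 1982.
Base term: 29 July 1982 + 20 years → 29 July 2002.
Appellate Stay Credit: +62 days → 29 September 2002.
Applicant Delay Offset: −102 days → 19 June 2002.

June 19, 2002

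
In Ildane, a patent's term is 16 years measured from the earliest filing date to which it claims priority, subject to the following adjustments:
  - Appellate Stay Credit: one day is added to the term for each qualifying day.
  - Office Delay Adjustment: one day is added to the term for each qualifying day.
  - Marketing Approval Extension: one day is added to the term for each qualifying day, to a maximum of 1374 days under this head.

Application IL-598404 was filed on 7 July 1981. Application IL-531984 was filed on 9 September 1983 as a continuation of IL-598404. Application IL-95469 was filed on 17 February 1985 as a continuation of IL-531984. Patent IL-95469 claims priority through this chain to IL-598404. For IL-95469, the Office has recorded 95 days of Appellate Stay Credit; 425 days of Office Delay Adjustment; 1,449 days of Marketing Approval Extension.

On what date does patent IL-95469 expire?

2002-09-13

Earliest priority filing: 7 July 1981.
Base term: 7 July 1981 + 16 years → 7 July 1997.
Appellate Stay Credit: +95 days → 10 October 1997.
Office Delay Adjustment: +425 days → 9 December 1998.
Marketing Approval Extension: 1449 days claimed exceeds the 1374-day cap, so +1374 days → 13 September 2002.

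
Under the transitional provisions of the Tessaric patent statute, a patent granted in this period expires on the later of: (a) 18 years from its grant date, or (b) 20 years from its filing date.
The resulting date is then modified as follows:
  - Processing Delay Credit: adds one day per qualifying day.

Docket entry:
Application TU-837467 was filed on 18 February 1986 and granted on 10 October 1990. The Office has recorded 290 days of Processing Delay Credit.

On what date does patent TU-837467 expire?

(a) grant + 18 years → 10 October 2008.
(b) filing + 20 years → 18 February 2006.
Later of the two: 10 October 2008.
Processing Delay Credit: +290 days → 27 July 2009.

July 27, 2009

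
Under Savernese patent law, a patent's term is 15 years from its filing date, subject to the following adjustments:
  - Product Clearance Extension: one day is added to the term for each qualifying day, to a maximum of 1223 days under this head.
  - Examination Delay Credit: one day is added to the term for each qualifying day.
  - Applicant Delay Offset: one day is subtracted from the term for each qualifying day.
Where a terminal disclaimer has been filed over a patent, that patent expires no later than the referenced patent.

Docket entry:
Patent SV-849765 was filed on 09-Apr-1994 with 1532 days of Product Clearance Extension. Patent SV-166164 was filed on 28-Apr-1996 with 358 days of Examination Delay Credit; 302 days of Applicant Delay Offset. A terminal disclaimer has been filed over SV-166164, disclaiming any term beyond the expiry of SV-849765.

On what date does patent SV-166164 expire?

2011-06-23

Natural term of SV-166164:
  Base: filing + 15 years → 28 April 2011.
  Examination Delay Credit: +358 days → 20 April 2012.
  Applicant Delay Offset: −302 days → 23 June 2011.
Expiry of referenced patent SV-849765:
  Base: filing + 15 years → 9 April 2009.
  Product Clearance Extension: 1532 days claimed exceeds the 1223-day cap, so +1223 days → 14 August 2012.
Terminal disclaimer: SV-166164 expires on the earlier of 23 June 2011 and 14 August 2012.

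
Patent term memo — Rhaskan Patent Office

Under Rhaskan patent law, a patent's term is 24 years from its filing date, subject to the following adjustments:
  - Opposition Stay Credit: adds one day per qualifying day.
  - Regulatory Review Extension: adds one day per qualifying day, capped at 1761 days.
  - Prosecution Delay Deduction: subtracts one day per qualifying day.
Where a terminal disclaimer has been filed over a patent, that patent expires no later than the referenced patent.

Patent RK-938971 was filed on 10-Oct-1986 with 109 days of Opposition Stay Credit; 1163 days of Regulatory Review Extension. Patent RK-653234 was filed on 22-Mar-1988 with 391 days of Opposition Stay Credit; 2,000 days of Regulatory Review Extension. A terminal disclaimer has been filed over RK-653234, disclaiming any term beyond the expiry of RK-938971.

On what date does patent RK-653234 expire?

Natural term of RK-653234:
  Base: filing + 24 years → 22 March 2012.
  Opposition Stay Credit: +391 days → 17 April 2013.
  Regulatory Review Extension: 2000 days claimed exceeds the 1761-day cap, so +1761 days → 11 February 2018.
Expiry of referenced patent RK-938971:
  Base: filing + 24 years → 10 October 2010.
  Opposition Stay Credit: +109 days → 27 January 2011.
  Regulatory Review Extension: 1163 days (within the 1761-day cap) → +1163 days → 4 April 2014.
Terminal disclaimer: RK-653234 expires on the earlier of 11 February 2018 and 4 April 2014.

2014-04-04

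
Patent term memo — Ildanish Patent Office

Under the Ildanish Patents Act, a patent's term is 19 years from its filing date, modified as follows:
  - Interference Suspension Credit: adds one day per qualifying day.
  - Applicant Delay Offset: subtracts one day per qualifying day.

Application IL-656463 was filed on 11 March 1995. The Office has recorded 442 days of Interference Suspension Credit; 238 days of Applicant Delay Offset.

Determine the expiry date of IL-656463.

Base term: filing date + 19 years → 11 March 2014.
Interference Suspension Credit: +442 days → 27 May 2015.
Applicant Delay Offset: −238 days → 1 October 2014.

October 1, 2014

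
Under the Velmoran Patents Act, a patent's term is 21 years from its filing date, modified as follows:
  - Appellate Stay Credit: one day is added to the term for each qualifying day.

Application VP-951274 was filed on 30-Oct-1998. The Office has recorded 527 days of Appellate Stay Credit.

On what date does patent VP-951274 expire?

Base term: filing date + 21 years → 30 October 2019.
Appellate Stay Credit: +527 days → 9 April 2021.

April 9, 2021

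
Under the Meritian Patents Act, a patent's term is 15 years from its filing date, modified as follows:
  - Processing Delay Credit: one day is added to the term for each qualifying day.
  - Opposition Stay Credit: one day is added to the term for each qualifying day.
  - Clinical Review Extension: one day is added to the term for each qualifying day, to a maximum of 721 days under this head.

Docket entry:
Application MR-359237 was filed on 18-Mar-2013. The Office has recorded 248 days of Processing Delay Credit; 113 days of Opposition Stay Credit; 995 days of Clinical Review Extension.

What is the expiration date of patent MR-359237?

Base term: filing date + 15 years → 18 March 2028.
Processing Delay Credit: +248 days → 21 November 2028.
Opposition Stay Credit: +113 days → 14 March 2029.
Clinical Review Extension: 995 days claimed exceeds the 721-day cap, so +721 days → 5 March 2031.

March 5, 2031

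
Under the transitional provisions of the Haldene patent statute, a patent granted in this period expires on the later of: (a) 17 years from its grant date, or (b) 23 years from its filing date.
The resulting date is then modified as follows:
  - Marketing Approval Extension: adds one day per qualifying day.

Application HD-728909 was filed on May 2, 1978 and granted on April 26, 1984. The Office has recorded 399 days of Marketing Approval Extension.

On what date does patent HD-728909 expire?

(a) grant + 17 years → 26 April 2001.
(b) filing + 23 years → 2 May 2001.
Later of the two: 2 May 2001.
Marketing Approval Extension: +399 days → 5 June 2002.

2002-06-05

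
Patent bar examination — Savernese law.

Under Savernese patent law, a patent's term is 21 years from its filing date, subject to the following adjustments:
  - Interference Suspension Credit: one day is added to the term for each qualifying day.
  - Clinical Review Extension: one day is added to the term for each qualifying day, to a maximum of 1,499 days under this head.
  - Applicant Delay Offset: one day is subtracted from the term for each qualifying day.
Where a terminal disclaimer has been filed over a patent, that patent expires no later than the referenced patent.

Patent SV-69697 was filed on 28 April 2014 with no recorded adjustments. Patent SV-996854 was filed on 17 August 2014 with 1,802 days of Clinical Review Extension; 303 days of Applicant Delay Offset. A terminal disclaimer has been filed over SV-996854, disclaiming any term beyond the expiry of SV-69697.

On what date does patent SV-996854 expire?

2035-04-28

Natural term of SV-996854:
  Base: filing + 21 years → 17 August 2035.
  Clinical Review Extension: 1802 days claimed exceeds the 1499-day cap, so +1499 days → 24 September 2039.
  Applicant Delay Offset: −303 days → 25 November 2038.
Expiry of referenced patent SV-69697:
  Base: filing + 21 years → 28 April 2035.
Terminal disclaimer: SV-996854 expires on the earlier of 25 November 2038 and 28 April 2035.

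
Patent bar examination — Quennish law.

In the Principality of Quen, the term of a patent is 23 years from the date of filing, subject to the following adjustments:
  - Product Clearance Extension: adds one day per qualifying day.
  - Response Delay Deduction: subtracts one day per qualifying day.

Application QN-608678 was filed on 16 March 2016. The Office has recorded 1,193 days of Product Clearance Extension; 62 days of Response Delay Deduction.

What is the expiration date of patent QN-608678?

Base term: filing date + 23 years → 16 March 2039.
Product Clearance Extension: +1193 days → 21 June 2042.
Response Delay Deduction: −62 days → 20 April 2042.

2042-04-20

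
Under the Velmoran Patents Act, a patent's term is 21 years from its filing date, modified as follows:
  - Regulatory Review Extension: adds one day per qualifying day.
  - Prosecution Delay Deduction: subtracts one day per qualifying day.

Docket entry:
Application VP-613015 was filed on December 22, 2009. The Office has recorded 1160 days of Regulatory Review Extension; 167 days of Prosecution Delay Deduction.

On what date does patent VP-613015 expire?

2033-09-10

Base term: filing date + 21 years → 22 December 2030.
Regulatory Review Extension: +1160 days → 24 February 2034.
Prosecution Delay Deduction: −167 days → 10 September 2033.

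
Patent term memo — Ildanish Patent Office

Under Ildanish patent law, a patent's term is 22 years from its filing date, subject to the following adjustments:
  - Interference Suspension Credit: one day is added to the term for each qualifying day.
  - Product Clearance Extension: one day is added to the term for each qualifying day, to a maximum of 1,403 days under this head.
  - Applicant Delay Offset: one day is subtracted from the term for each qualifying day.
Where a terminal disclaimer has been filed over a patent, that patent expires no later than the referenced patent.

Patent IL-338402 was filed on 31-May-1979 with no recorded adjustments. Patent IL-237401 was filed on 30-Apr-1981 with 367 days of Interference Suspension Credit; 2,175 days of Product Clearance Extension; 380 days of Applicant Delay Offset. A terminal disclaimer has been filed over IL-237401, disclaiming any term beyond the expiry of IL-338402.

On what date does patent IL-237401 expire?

Natural term of IL-237401:
  Base: filing + 22 years → 30 April 2003.
  Interference Suspension Credit: +367 days → 1 May 2004.
  Product Clearance Extension: 2175 days claimed exceeds the 1403-day cap, so +1403 days → 4 March 2008.
  Applicant Delay Offset: −380 days → 18 February 2007.
Expiry of referenced patent IL-338402:
  Base: filing + 22 years → 31 May 2001.
Terminal disclaimer: IL-237401 expires on the earlier of 18 February 2007 and 31 May 2001.

2001-05-31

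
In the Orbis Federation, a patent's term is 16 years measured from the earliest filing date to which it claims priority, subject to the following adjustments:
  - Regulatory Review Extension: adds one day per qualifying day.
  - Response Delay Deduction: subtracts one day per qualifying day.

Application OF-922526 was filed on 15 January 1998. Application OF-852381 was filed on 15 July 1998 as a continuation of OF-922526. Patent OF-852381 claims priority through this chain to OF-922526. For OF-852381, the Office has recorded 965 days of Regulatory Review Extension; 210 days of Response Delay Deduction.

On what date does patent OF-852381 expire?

Earliest priority filing: 15 January 1998.
Base term: 15 January 1998 + 16 years → 15 January 2014.
Regulatory Review Extension: +965 days → 6 September 2016.
Response Delay Deduction: −210 days → 9 February 2016.

February 9, 2016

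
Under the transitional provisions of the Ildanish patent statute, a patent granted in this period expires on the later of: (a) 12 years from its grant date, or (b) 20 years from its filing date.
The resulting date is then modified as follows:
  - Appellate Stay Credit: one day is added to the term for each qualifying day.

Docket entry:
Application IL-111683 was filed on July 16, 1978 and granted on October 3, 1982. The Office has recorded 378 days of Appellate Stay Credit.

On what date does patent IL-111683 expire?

(a) grant + 12 years → 3 October 1994.
(b) filing + 20 years → 16 July 1998.
Later of the two: 16 July 1998.
Appellate Stay Credit: +378 days → 29 July 1999.

1999-07-29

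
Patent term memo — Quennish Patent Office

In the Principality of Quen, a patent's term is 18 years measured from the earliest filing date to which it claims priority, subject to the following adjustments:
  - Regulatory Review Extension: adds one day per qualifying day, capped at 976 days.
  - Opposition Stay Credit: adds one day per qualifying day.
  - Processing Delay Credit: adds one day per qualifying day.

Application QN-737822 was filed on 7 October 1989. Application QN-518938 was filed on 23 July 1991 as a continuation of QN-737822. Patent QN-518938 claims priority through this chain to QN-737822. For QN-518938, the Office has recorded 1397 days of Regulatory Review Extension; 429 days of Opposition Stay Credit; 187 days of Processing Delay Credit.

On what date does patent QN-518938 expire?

Earliest priority filing: 7 October 1989.
Base term: 7 October 1989 + 18 years → 7 October 2007.
Regulatory Review Extension: 1397 days claimed exceeds the 976-day cap, so +976 days → 9 June 2010.
Opposition Stay Credit: +429 days → 12 August 2011.
Processing Delay Credit: +187 days → 15 February 2012.

2012-02-15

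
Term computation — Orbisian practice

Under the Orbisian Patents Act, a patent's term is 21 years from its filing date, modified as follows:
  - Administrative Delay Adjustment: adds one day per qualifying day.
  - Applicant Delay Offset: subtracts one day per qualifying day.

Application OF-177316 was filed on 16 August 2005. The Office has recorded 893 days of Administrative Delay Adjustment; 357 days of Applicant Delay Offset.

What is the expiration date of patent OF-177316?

2028-02-03

Base term: filing date + 21 years → 16 August 2026.
Administrative Delay Adjustment: +893 days → 25 January 2029.
Applicant Delay Offset: −357 days → 3 February 2028.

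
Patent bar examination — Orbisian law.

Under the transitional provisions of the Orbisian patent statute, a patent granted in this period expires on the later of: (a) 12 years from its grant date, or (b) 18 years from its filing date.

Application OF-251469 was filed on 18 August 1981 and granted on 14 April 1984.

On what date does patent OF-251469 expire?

(a) grant + 12 years → 14 April 1996.
(b) filing + 18 years → 18 August 1999.
Later of the two: 18 August 1999.

1999-08-18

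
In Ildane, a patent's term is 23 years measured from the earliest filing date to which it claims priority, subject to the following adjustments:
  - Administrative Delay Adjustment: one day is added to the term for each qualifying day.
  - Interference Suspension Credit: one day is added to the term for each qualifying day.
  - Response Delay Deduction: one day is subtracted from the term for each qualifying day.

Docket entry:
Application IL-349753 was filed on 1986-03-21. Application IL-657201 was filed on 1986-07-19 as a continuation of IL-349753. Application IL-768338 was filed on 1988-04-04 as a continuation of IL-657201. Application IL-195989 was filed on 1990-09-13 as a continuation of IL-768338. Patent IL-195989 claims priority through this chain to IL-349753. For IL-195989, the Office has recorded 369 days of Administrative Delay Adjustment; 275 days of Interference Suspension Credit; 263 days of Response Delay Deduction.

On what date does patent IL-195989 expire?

April 6, 2010

Earliest priority filing: 21 March 1986.
Base term: 21 March 1986 + 23 years → 21 March 2009.
Administrative Delay Adjustment: +369 days → 25 March 2010.
Interference Suspension Credit: +275 days → 25 December 2010.
Response Delay Deduction: −263 days → 6 April 2010.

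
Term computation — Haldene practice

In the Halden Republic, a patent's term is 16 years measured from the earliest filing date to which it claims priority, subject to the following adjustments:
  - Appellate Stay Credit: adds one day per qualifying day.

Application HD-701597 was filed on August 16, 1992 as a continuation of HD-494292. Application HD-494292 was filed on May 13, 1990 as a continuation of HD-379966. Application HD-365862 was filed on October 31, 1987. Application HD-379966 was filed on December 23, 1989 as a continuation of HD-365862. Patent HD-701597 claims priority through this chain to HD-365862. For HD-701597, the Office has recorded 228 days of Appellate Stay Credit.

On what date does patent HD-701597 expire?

June 15, 2004

Earliest priority filing: 31 October 1987.
Base term: 31 October 1987 + 16 years → 31 October 2003.
Appellate Stay Credit: +228 days → 15 June 2004.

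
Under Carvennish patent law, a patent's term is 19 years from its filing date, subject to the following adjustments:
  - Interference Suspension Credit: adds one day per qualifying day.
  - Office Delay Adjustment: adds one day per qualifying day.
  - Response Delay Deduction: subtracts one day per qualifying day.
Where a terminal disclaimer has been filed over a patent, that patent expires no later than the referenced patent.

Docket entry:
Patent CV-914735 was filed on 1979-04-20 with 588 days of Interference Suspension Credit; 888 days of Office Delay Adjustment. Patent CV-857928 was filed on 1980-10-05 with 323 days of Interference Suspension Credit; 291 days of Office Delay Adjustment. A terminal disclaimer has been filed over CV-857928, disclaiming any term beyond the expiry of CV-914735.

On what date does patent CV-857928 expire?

June 10, 2001

Natural term of CV-857928:
  Base: filing + 19 years → 5 October 1999.
  Interference Suspension Credit: +323 days → 23 August 2000.
  Office Delay Adjustment: +291 days → 10 June 2001.
Expiry of referenced patent CV-914735:
  Base: filing + 19 years → 20 April 1998.
  Interference Suspension Credit: +588 days → 29 November 1999.
  Office Delay Adjustment: +888 days → 5 May 2002.
Terminal disclaimer: CV-857928 expires on the earlier of 10 June 2001 and 5 May 2002.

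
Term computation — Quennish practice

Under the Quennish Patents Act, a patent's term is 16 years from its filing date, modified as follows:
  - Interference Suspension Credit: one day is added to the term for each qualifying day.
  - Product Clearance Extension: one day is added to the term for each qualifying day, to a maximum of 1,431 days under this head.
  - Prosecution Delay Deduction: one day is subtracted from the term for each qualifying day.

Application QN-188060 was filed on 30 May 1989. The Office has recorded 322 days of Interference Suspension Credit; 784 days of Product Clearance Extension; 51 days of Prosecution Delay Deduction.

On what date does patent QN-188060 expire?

April 19, 2008

Base term: filing date + 16 years → 30 May 2005.
Interference Suspension Credit: +322 days → 17 April 2006.
Product Clearance Extension: 784 days (within the 1431-day cap) → +784 days → 9 June 2008.
Prosecution Delay Deduction: −51 days → 19 April 2008.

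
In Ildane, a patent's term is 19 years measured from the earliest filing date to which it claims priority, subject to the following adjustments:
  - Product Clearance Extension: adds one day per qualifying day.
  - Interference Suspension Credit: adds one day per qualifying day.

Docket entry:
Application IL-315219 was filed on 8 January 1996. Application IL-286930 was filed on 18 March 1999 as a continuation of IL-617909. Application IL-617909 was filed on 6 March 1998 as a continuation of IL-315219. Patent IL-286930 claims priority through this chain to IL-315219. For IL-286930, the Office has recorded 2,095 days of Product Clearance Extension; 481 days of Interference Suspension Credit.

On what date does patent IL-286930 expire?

January 27, 2022

Earliest priority filing: 8 January 1996.
Base term: 8 January 1996 + 19 years → 8 January 2015.
Product Clearance Extension: +2095 days → 3 October 2020.
Interference Suspension Credit: +481 days → 27 January 2022.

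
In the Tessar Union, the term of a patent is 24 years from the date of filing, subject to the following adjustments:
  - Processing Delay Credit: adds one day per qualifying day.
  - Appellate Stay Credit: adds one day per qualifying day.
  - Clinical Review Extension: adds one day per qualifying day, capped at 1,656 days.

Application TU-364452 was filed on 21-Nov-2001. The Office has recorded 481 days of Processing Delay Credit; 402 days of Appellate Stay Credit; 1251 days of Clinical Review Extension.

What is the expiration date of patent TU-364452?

September 25, 2031

Base term: filing date + 24 years → 21 November 2025.
Processing Delay Credit: +481 days → 17 March 2027.
Appellate Stay Credit: +402 days → 22 April 2028.
Clinical Review Extension: 1251 days (within the 1656-day cap) → +1251 days → 25 September 2031.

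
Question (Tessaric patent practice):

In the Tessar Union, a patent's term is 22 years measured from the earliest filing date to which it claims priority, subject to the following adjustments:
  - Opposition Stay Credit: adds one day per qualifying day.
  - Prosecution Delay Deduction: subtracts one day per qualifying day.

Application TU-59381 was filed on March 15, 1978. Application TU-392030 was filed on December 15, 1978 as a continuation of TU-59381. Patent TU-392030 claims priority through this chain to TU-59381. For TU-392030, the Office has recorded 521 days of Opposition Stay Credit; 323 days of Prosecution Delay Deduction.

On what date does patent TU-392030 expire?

Earliest priority filing: 15 March 1978.
Base term: 15 March 1978 + 22 years → 15 March 2000.
Opposition Stay Credit: +521 days → 18 August 2001.
Prosecution Delay Deduction: −323 days → 29 September 2000.

2000-09-29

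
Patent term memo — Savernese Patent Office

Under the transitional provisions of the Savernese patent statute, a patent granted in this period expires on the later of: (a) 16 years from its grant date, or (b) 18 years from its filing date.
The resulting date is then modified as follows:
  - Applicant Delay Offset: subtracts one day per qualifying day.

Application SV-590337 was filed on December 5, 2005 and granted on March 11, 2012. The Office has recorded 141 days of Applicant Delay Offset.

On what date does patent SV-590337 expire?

October 22, 2027

(a) grant + 16 years → 11 March 2028.
(b) filing + 18 years → 5 December 2023.
Later of the two: 11 March 2028.
Applicant Delay Offset: −141 days → 22 October 2027.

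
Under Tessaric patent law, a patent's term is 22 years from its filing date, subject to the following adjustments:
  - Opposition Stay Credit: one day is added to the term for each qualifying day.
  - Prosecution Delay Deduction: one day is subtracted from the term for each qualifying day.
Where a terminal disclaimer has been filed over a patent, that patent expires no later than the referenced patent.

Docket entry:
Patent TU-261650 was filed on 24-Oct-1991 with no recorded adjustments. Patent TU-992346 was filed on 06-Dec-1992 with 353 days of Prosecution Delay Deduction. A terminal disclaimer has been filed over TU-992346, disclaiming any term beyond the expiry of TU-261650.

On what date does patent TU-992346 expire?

Natural term of TU-992346:
  Base: filing + 22 years → 6 December 2014.
  Prosecution Delay Deduction: −353 days → 18 December 2013.
Expiry of referenced patent TU-261650:
  Base: filing + 22 years → 24 October 2013.
Terminal disclaimer: TU-992346 expires on the earlier of 18 December 2013 and 24 October 2013.

October 24, 2013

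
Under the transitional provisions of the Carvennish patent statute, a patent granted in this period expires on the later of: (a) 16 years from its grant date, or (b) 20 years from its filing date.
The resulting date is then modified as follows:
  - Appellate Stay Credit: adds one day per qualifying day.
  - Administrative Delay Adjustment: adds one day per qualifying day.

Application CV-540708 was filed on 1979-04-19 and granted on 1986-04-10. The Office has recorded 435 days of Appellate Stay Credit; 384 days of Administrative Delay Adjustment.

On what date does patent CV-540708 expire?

(a) grant + 16 years → 10 April 2002.
(b) filing + 20 years → 19 April 1999.
Later of the two: 10 April 2002.
Appellate Stay Credit: +435 days → 19 June 2003.
Administrative Delay Adjustment: +384 days → 7 July 2004.

July 7, 2004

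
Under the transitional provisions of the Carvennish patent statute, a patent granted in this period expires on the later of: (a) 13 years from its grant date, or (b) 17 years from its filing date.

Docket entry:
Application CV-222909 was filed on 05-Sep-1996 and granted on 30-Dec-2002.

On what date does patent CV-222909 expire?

2015-12-30

(a) grant + 13 years → 30 December 2015.
(b) filing + 17 years → 5 September 2013.
Later of the two: 30 December 2015.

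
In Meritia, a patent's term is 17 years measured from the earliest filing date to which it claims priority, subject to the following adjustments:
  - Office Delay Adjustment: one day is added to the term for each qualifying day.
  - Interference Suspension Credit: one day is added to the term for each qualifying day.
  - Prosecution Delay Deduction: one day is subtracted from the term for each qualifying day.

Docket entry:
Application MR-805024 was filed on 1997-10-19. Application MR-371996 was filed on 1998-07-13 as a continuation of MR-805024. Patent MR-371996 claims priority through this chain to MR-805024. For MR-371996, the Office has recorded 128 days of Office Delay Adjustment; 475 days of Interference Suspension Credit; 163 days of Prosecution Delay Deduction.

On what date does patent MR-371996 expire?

2016-01-02

Earliest priority filing: 19 October 1997.
Base term: 19 October 1997 + 17 years → 19 October 2014.
Office Delay Adjustment: +128 days → 24 February 2015.
Interference Suspension Credit: +475 days → 13 June 2016.
Prosecution Delay Deduction: −163 days → 2 January 2016.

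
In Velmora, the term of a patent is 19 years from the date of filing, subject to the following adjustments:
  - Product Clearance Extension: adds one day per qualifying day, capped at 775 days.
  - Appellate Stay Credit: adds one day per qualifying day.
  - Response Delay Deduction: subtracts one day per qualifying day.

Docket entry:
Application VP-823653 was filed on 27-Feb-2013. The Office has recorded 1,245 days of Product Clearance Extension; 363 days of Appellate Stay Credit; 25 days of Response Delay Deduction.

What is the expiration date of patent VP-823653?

March 16, 2035

Base term: filing date + 19 years → 27 February 2032.
Product Clearance Extension: 1245 days claimed exceeds the 775-day cap, so +775 days → 12 April 2034.
Appellate Stay Credit: +363 days → 10 April 2035.
Response Delay Deduction: −25 days → 16 March 2035.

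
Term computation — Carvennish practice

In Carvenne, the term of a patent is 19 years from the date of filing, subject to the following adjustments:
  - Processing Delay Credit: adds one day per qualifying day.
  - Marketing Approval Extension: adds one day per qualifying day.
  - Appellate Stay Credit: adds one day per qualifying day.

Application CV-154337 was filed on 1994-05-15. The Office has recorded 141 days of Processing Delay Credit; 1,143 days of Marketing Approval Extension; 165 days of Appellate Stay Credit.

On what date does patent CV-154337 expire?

May 3, 2017

Base term: filing date + 19 years → 15 May 2013.
Processing Delay Credit: +141 days → 3 October 2013.
Marketing Approval Extension: +1143 days → 19 November 2016.
Appellate Stay Credit: +165 days → 3 May 2017.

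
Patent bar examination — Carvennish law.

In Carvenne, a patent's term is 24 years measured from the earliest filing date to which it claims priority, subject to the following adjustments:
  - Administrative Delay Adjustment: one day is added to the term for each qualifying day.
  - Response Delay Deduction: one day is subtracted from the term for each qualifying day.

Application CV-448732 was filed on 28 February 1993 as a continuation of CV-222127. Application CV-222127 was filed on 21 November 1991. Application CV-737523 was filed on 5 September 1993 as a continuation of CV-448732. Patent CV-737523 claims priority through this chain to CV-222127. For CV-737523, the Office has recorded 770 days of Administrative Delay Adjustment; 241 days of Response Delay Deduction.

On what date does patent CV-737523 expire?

May 3, 2017

Earliest priority filing: 21 November 1991.
Base term: 21 November 1991 + 24 years → 21 November 2015.
Administrative Delay Adjustment: +770 days → 30 December 2017.
Response Delay Deduction: −241 days → 3 May 2017.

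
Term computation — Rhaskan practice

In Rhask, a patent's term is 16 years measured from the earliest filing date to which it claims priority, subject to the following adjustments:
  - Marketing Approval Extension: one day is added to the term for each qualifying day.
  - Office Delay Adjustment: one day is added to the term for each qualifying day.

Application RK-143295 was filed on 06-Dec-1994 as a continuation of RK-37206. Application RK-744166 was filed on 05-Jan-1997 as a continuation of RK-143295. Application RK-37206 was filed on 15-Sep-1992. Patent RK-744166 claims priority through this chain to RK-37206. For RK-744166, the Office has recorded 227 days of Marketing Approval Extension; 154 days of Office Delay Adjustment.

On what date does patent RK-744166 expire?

October 1, 2009

Earliest priority filing: 15 September 1992.
Base term: 15 September 1992 + 16 years → 15 September 2008.
Marketing Approval Extension: +227 days → 30 April 2009.
Office Delay Adjustment: +154 days → 1 October 2009.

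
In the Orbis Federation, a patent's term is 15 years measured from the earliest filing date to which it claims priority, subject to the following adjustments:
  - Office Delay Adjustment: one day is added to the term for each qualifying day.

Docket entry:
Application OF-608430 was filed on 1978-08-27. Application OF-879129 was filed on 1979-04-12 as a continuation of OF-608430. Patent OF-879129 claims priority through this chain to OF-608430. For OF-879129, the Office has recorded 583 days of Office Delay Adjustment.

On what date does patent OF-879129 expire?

1995-04-02

Earliest priority filing: 27 August 1978.
Base term: 27 August 1978 + 15 years → 27 August 1993.
Office Delay Adjustment: +583 days → 2 April 1995.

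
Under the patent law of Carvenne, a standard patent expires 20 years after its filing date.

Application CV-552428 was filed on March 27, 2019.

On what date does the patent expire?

Filing date + 20 years → 27 March 2039.

2039-03-27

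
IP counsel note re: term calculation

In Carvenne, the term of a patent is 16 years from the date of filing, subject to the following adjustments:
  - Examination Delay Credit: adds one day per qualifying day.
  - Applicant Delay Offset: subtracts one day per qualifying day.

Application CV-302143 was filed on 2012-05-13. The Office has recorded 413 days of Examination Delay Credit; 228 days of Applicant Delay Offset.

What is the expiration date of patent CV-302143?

2028-11-14

Base term: filing date + 16 years → 13 May 2028.
Examination Delay Credit: +413 days → 30 June 2029.
Applicant Delay Offset: −228 days → 14 November 2028.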